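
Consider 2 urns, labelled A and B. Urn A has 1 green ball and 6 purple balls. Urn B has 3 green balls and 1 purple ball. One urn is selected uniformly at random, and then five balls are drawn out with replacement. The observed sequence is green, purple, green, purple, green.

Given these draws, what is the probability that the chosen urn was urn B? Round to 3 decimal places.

Under each hypothesis, the probability of the observed sequence is: P(data | urn A) = (1/7)(6/7)(1/7)(6/7)(1/7) = 0.002142; P(data | urn B) = (3/4)(1/4)(3/4)(1/4)(3/4) = 0.026367.
The prior-weighted likelihoods are 1/2 · 0.002142 = 0.001071, 1/2 · 0.026367 = 0.013184; summing to 0.014255.
So P(urn B | data) = (0.013184) / (0.014255) = 0.92487.

0.925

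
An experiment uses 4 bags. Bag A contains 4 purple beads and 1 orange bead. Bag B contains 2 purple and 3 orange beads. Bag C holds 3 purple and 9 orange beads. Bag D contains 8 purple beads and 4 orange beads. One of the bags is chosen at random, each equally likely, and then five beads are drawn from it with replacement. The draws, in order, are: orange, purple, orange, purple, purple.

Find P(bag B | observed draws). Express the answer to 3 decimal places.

Compute the likelihood of the observed sequence for each case: P(data | bag A) = (1/5)(4/5)(1/5)(4/5)(4/5) = 0.02048; P(data | bag B) = (3/5)(2/5)(3/5)(2/5)(2/5) = 0.02304; P(data | bag C) = (9/12)(3/12)(9/12)(3/12)(3/12) = 0.0087891; P(data | bag D) = (4/12)(8/12)(4/12)(8/12)(8/12) = 0.032922.
Weighting by the prior gives 1/4 · 0.02048 = 0.00512, 1/4 · 0.02304 = 0.00576, 1/4 · 0.0087891 = 0.0021973, 1/4 · 0.032922 = 0.0082305; with total 0.021308.
Hence P(bag B | data) = (0.00576) / (0.021308) = 0.27032.

0.270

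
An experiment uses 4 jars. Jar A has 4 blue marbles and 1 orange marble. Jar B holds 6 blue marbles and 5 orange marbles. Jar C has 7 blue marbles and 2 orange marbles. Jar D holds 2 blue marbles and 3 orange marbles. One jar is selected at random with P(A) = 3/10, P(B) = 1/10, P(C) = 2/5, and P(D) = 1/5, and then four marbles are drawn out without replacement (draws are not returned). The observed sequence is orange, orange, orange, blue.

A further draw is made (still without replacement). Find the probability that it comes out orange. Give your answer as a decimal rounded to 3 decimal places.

0.053

The likelihood of the observed sequence under each hypothesis: P(data | jar A) = (1/5)(0/4) = 0; P(data | jar B) = (5/11)(4/10)(3/9)(6/8) = 0.045455; P(data | jar C) = (2/9)(1/8)(0/7) = 0; P(data | jar D) = (3/5)(2/4)(1/3)(2/2) = 0.1.
Weighting by the prior gives 3/10 · 0 = 0, 1/10 · 0.045455 = 0.0045455, 2/5 · 0 = 0, 1/5 · 0.1 = 0.02; summing to 0.024545.
Normalising, the posterior is P(jar A | data) = 0, P(jar B | data) = 0.18519, P(jar C | data) = 0, P(jar D | data) = 0.81481.
So P(orange next | data) = Σ P(orange next | H) P(H | data) = (2/7)(0.18519) + (0)(0.81481) = 0.05291.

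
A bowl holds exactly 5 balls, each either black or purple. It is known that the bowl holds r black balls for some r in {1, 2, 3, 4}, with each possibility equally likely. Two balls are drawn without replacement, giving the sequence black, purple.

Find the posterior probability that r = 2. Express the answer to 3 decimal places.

0.300

Under each hypothesis, the probability of the observed sequence is: P(data | r = 1) = (1/5)(4/4) = 1/5; P(data | r = 2) = (2/5)(3/4) = 3/10; P(data | r = 3) = (3/5)(2/4) = 3/10; P(data | r = 4) = (4/5)(1/4) = 1/5.
Weighting by the prior gives 1/4 · 1/5 = 1/20, 1/4 · 3/10 = 3/40, 1/4 · 3/10 = 3/40, 1/4 · 1/5 = 1/20; with total 1/4.
So P(r = 2 | data) = (3/40) / (1/4) = 3/10.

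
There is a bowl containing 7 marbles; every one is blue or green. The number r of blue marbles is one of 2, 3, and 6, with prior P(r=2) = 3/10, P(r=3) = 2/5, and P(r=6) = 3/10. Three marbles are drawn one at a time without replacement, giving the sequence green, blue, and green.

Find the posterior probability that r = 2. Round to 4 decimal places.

Compute the likelihood of the observed sequence for each case: P(data | r = 2) = (5/7)(2/6)(4/5) = 4/21; P(data | r = 3) = (4/7)(3/6)(3/5) = 6/35; P(data | r = 6) = (1/7)(6/6)(0/5) = 0.
The prior-weighted likelihoods are 3/10 · 4/21 = 2/35, 2/5 · 6/35 = 12/175, 3/10 · 0 = 0; with total 22/175.
So P(r = 2 | data) = (2/35) / (22/175) = 5/11.

0.4545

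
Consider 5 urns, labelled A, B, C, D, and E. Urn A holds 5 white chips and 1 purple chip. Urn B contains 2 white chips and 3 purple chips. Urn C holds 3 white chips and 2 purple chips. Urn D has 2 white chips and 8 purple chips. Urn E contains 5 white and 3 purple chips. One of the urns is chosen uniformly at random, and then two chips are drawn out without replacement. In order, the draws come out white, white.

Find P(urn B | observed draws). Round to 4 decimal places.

For each hypothesis, P(data | H) works out to: P(data | urn A) = (5/6)(4/5) = 0.66667; P(data | urn B) = (2/5)(1/4) = 0.1; P(data | urn C) = (3/5)(2/4) = 0.3; P(data | urn D) = (2/10)(1/9) = 0.022222; P(data | urn E) = (5/8)(4/7) = 0.35714.
Multiplying each by its prior: 1/5 · 0.66667 = 0.13333, 1/5 · 0.1 = 0.02, 1/5 · 0.3 = 0.06, 1/5 · 0.022222 = 0.0044444, 1/5 · 0.35714 = 0.071429; with total 0.28921.
Hence P(urn B | data) = (0.02) / (0.28921) = 0.069155.

0.0692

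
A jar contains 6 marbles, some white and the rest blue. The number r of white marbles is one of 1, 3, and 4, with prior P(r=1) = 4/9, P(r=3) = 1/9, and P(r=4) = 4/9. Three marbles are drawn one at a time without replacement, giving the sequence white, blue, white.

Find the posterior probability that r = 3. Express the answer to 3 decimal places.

Under each hypothesis, the probability of the observed sequence is: P(data | r = 1) = (1/6)(5/5)(0/4) = 0; P(data | r = 3) = (3/6)(3/5)(2/4) = 3/20; P(data | r = 4) = (4/6)(2/5)(3/4) = 1/5.
The prior-weighted likelihoods are 4/9 · 0 = 0, 1/9 · 3/20 = 1/60, 4/9 · 1/5 = 4/45; summing to 19/180.
Hence P(r = 3 | data) = (1/60) / (19/180) = 3/19.

0.158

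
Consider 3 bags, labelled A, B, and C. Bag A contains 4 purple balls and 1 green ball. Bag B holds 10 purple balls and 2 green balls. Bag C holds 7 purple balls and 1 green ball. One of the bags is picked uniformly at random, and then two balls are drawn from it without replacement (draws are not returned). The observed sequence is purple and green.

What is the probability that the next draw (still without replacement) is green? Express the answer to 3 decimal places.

Compute the likelihood of the observed sequence for each case: P(data | bag A) = (4/5)(1/4) = 0.2; P(data | bag B) = (10/12)(2/11) = 0.15152; P(data | bag C) = (7/8)(1/7) = 0.125.
Multiplying each by its prior: 1/3 · 0.2 = 0.066667, 1/3 · 0.15152 = 0.050505, 1/3 · 0.125 = 0.041667; summing to 0.15884.
Dividing through by the total gives posterior P(bag A | data) = 0.41971, P(bag B | data) = 0.31797, P(bag C | data) = 0.26232.
So P(green next | data) = Σ P(green next | H) P(H | data) = (0)(0.41971) + (1/10)(0.31797) + (0)(0.26232) = 0.031797.

0.032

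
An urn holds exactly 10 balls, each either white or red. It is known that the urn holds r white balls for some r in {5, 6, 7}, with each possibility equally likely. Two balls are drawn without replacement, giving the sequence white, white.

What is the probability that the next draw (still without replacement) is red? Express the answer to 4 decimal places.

0.4701

The likelihood of the observed sequence under each hypothesis: P(data | r = 5) = (5/10)(4/9) = 2/9; P(data | r = 6) = (6/10)(5/9) = 1/3; P(data | r = 7) = (7/10)(6/9) = 7/15.
Multiplying each by its prior: 1/3 · 2/9 = 2/27, 1/3 · 1/3 = 1/9, 1/3 · 7/15 = 7/45; these sum to 46/135.
Normalising, the posterior is P(r = 5 | data) = 5/23, P(r = 6 | data) = 15/46, P(r = 7 | data) = 21/46.
Averaging over the posterior, P(red next | data) = (5/8)(5/23) + (1/2)(15/46) + (3/8)(21/46) = 173/368.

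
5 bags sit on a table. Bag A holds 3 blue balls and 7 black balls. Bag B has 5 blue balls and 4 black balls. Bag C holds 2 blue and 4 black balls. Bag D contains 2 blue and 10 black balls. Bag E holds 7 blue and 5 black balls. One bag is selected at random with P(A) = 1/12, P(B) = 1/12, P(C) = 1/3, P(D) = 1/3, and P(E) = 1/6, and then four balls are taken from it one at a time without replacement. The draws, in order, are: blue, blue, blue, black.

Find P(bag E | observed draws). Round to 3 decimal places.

0.668

Under each hypothesis, the probability of the observed sequence is: P(data | bag A) = (3/10)(2/9)(1/8)(7/7) = 0.0083333; P(data | bag B) = (5/9)(4/8)(3/7)(4/6) = 0.079365; P(data | bag C) = (2/6)(1/5)(0/4) = 0; P(data | bag D) = (2/12)(1/11)(0/10) = 0; P(data | bag E) = (7/12)(6/11)(5/10)(5/9) = 0.088384.
The prior-weighted likelihoods are 1/12 · 0.0083333 = 0.00069444, 1/12 · 0.079365 = 0.0066138, 1/3 · 0 = 0, 1/3 · 0 = 0, 1/6 · 0.088384 = 0.014731; these sum to 0.022039.
Therefore the posterior P(bag E | data) = (0.014731) / (0.022039) = 0.66839.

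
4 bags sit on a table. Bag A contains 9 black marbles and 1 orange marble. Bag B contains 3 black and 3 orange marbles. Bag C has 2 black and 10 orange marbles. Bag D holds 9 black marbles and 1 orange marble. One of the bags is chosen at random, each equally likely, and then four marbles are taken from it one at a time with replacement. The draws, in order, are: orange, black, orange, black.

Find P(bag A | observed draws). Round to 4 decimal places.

Compute the likelihood of the observed sequence for each case: P(data | bag A) = (1/10)(9/10)(1/10)(9/10) = 0.0081; P(data | bag B) = (3/6)(3/6)(3/6)(3/6) = 0.0625; P(data | bag C) = (10/12)(2/12)(10/12)(2/12) = 0.01929; P(data | bag D) = (1/10)(9/10)(1/10)(9/10) = 0.0081.
The prior-weighted likelihoods are 1/4 · 0.0081 = 0.002025, 1/4 · 0.0625 = 0.015625, 1/4 · 0.01929 = 0.0048225, 1/4 · 0.0081 = 0.002025; with total 0.024498.
So P(bag A | data) = (0.002025) / (0.024498) = 0.082661.

0.0827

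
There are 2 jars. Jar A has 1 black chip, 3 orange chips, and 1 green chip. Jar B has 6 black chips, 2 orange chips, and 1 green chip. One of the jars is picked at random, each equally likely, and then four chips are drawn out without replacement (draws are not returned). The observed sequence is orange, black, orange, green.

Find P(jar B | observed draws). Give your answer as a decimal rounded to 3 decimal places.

Compute the likelihood of the observed sequence for each case: P(data | jar A) = (3/5)(1/4)(2/3)(1/2) = 1/20; P(data | jar B) = (2/9)(6/8)(1/7)(1/6) = 1/252.
Weighting by the prior gives 1/2 · 1/20 = 1/40, 1/2 · 1/252 = 1/504; these sum to 17/630.
So P(jar B | data) = (1/504) / (17/630) = 5/68.

0.074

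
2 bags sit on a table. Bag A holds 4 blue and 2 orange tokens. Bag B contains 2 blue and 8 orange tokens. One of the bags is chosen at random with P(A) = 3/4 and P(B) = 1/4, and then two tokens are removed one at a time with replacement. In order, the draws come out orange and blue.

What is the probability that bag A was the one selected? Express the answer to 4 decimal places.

For each hypothesis, P(data | H) works out to: P(data | bag A) = (2/6)(4/6) = 2/9; P(data | bag B) = (8/10)(2/10) = 4/25.
Weighting by the prior gives 3/4 · 2/9 = 1/6, 1/4 · 4/25 = 1/25; these sum to 31/150.
By Bayes' rule, P(bag A | data) = (1/6) / (31/150) = 25/31.

0.8065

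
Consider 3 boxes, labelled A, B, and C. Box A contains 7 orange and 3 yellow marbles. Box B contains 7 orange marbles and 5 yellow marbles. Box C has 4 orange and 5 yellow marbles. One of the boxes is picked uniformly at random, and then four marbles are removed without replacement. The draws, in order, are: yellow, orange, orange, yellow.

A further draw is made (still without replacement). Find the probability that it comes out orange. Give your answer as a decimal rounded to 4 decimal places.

For each hypothesis, P(data | H) works out to: P(data | box A) = (3/10)(7/9)(6/8)(2/7) = 0.05; P(data | box B) = (5/12)(7/11)(6/10)(4/9) = 0.070707; P(data | box C) = (5/9)(4/8)(3/7)(4/6) = 0.079365.
Multiplying each by its prior: 1/3 · 0.05 = 0.016667, 1/3 · 0.070707 = 0.023569, 1/3 · 0.079365 = 0.026455; these sum to 0.066691.
Dividing through by the total gives posterior P(box A | data) = 0.24991, P(box B | data) = 0.35341, P(box C | data) = 0.39668.
Averaging over the posterior, P(orange next | data) = (5/6)(0.24991) + (5/8)(0.35341) + (2/5)(0.39668) = 0.58781.

0.5878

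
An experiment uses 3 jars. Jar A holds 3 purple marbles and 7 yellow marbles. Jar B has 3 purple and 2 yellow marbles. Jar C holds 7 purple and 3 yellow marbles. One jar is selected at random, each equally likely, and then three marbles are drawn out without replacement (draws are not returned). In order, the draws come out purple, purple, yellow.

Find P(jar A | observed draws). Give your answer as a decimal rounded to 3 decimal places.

0.135

Compute the likelihood of the observed sequence for each case: P(data | jar A) = (3/10)(2/9)(7/8) = 7/120; P(data | jar B) = (3/5)(2/4)(2/3) = 1/5; P(data | jar C) = (7/10)(6/9)(3/8) = 7/40.
Weighting by the prior gives 1/3 · 7/120 = 7/360, 1/3 · 1/5 = 1/15, 1/3 · 7/40 = 7/120; summing to 13/90.
By Bayes' rule, P(jar A | data) = (7/360) / (13/90) = 7/52.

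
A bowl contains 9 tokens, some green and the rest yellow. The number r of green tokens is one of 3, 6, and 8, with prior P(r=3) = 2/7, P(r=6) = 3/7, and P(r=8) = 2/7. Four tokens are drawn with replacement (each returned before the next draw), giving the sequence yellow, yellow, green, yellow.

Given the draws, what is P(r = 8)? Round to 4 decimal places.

The likelihood of the observed sequence under each hypothesis: P(data | r = 3) = (6/9)(6/9)(3/9)(6/9) = 0.098765; P(data | r = 6) = (3/9)(3/9)(6/9)(3/9) = 0.024691; P(data | r = 8) = (1/9)(1/9)(8/9)(1/9) = 0.0012193.
Multiplying each by its prior: 2/7 · 0.098765 = 0.028219, 3/7 · 0.024691 = 0.010582, 2/7 · 0.0012193 = 0.00034838; these sum to 0.039149.
So P(r = 8 | data) = (0.00034838) / (0.039149) = 0.0088988.

0.0089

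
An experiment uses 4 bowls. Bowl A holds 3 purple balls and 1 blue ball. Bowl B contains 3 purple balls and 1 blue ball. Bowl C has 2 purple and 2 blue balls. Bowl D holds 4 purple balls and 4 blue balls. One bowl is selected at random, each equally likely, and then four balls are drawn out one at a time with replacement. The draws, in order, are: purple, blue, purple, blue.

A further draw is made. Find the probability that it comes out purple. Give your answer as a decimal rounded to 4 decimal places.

The likelihood of the observed sequence under each hypothesis: P(data | bowl A) = (3/4)(1/4)(3/4)(1/4) = 0.035156; P(data | bowl B) = (3/4)(1/4)(3/4)(1/4) = 0.035156; P(data | bowl C) = (2/4)(2/4)(2/4)(2/4) = 0.0625; P(data | bowl D) = (4/8)(4/8)(4/8)(4/8) = 0.0625.
Weighting by the prior gives 1/4 · 0.035156 = 0.0087891, 1/4 · 0.035156 = 0.0087891, 1/4 · 0.0625 = 0.015625, 1/4 · 0.0625 = 0.015625; summing to 0.048828.
Normalising, the posterior is P(bowl A | data) = 0.18, P(bowl B | data) = 0.18, P(bowl C | data) = 0.32, P(bowl D | data) = 0.32.
Averaging over the posterior, P(purple next | data) = (3/4)(0.18) + (3/4)(0.18) + (1/2)(0.32) + (1/2)(0.32) = 0.59.

0.5900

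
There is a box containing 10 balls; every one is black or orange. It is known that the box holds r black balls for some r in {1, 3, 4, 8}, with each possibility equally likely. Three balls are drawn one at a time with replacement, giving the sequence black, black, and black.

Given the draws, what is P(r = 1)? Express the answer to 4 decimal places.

0.0017

The likelihood of the observed sequence under each hypothesis: P(data | r = 1) = (1/10)(1/10)(1/10) = 0.001; P(data | r = 3) = (3/10)(3/10)(3/10) = 0.027; P(data | r = 4) = (4/10)(4/10)(4/10) = 0.064; P(data | r = 8) = (8/10)(8/10)(8/10) = 0.512.
Weighting by the prior gives 1/4 · 0.001 = 0.00025, 1/4 · 0.027 = 0.00675, 1/4 · 0.064 = 0.016, 1/4 · 0.512 = 0.128; with total 0.151.
So P(r = 1 | data) = (0.00025) / (0.151) = 0.0016556.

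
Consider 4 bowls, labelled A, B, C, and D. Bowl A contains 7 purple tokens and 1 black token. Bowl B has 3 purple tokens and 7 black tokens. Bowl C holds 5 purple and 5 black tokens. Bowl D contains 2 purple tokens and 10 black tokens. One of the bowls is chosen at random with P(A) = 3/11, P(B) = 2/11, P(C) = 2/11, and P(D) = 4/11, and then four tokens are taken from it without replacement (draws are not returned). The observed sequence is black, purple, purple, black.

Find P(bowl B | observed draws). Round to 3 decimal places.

0.313

Under each hypothesis, the probability of the observed sequence is: P(data | bowl A) = (1/8)(7/7)(6/6)(0/5) = 0; P(data | bowl B) = (7/10)(3/9)(2/8)(6/7) = 0.05; P(data | bowl C) = (5/10)(5/9)(4/8)(4/7) = 0.079365; P(data | bowl D) = (10/12)(2/11)(1/10)(9/9) = 0.015152.
The prior-weighted likelihoods are 3/11 · 0 = 0, 2/11 · 0.05 = 0.0090909, 2/11 · 0.079365 = 0.01443, 4/11 · 0.015152 = 0.0055096; summing to 0.029031.
Hence P(bowl B | data) = (0.0090909) / (0.029031) = 0.31315.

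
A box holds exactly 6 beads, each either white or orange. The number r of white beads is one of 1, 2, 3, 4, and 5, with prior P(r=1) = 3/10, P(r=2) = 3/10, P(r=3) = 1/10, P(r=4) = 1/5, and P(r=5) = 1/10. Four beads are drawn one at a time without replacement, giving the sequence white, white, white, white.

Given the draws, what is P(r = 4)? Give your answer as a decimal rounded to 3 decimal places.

Under each hypothesis, the probability of the observed sequence is: P(data | r = 1) = (1/6)(0/5) = 0; P(data | r = 2) = (2/6)(1/5)(0/4) = 0; P(data | r = 3) = (3/6)(2/5)(1/4)(0/3) = 0; P(data | r = 4) = (4/6)(3/5)(2/4)(1/3) = 1/15; P(data | r = 5) = (5/6)(4/5)(3/4)(2/3) = 1/3.
Multiplying each by its prior: 3/10 · 0 = 0, 3/10 · 0 = 0, 1/10 · 0 = 0, 1/5 · 1/15 = 1/75, 1/10 · 1/3 = 1/30; with total 7/150.
So P(r = 4 | data) = (1/75) / (7/150) = 2/7.

0.286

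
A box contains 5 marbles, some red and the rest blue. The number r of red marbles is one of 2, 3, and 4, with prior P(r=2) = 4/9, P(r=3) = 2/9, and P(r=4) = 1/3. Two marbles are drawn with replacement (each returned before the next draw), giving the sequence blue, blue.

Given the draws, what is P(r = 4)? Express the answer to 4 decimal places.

The likelihood of the observed sequence under each hypothesis: P(data | r = 2) = (3/5)(3/5) = 9/25; P(data | r = 3) = (2/5)(2/5) = 4/25; P(data | r = 4) = (1/5)(1/5) = 1/25.
The prior-weighted likelihoods are 4/9 · 9/25 = 4/25, 2/9 · 4/25 = 8/225, 1/3 · 1/25 = 1/75; with total 47/225.
Hence P(r = 4 | data) = (1/75) / (47/225) = 3/47.

0.0638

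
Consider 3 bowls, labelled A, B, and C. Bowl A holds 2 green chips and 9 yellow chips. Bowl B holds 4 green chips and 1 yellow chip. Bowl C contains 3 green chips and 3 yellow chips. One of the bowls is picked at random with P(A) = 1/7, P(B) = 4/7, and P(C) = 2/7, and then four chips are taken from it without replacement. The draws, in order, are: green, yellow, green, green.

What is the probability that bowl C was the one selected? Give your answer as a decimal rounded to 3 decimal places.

For each hypothesis, P(data | H) works out to: P(data | bowl A) = (2/11)(9/10)(1/9)(0/8) = 0; P(data | bowl B) = (4/5)(1/4)(3/3)(2/2) = 1/5; P(data | bowl C) = (3/6)(3/5)(2/4)(1/3) = 1/20.
The prior-weighted likelihoods are 1/7 · 0 = 0, 4/7 · 1/5 = 4/35, 2/7 · 1/20 = 1/70; these sum to 9/70.
By Bayes' rule, P(bowl C | data) = (1/70) / (9/70) = 1/9.

0.111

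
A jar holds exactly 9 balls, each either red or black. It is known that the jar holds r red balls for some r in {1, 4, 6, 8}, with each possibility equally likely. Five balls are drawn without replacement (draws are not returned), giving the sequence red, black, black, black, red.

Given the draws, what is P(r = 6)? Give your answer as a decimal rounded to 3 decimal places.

Under each hypothesis, the probability of the observed sequence is: P(data | r = 1) = (1/9)(8/8)(7/7)(6/6)(0/5) = 0; P(data | r = 4) = (4/9)(5/8)(4/7)(3/6)(3/5) = 1/21; P(data | r = 6) = (6/9)(3/8)(2/7)(1/6)(5/5) = 1/84; P(data | r = 8) = (8/9)(1/8)(0/7) = 0.
Weighting by the prior gives 1/4 · 0 = 0, 1/4 · 1/21 = 1/84, 1/4 · 1/84 = 1/336, 1/4 · 0 = 0; summing to 5/336.
So P(r = 6 | data) = (1/336) / (5/336) = 1/5.

0.200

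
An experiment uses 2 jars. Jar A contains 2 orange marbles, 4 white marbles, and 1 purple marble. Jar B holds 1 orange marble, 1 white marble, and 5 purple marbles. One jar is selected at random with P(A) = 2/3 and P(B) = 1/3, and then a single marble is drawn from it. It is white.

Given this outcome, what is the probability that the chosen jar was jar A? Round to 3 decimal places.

0.889

Compute the likelihood of this draw for each case: P(data | jar A) = (4/7) = 4/7; P(data | jar B) = (1/7) = 1/7.
Weighting by the prior gives 2/3 · 4/7 = 8/21, 1/3 · 1/7 = 1/21; these sum to 3/7.
Therefore the posterior P(jar A | data) = (8/21) / (3/7) = 8/9.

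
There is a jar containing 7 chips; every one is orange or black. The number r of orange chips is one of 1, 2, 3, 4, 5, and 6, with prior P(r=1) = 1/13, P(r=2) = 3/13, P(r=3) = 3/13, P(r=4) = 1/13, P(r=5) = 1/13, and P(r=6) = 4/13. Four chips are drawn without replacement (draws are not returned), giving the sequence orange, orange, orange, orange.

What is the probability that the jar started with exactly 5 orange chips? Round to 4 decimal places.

Under each hypothesis, the probability of the observed sequence is: P(data | r = 1) = (1/7)(0/6) = 0; P(data | r = 2) = (2/7)(1/6)(0/5) = 0; P(data | r = 3) = (3/7)(2/6)(1/5)(0/4) = 0; P(data | r = 4) = (4/7)(3/6)(2/5)(1/4) = 1/35; P(data | r = 5) = (5/7)(4/6)(3/5)(2/4) = 1/7; P(data | r = 6) = (6/7)(5/6)(4/5)(3/4) = 3/7.
Multiplying each by its prior: 1/13 · 0 = 0, 3/13 · 0 = 0, 3/13 · 0 = 0, 1/13 · 1/35 = 1/455, 1/13 · 1/7 = 1/91, 4/13 · 3/7 = 12/91; summing to 66/455.
Therefore the posterior P(r = 5 | data) = (1/91) / (66/455) = 5/66.

0.0758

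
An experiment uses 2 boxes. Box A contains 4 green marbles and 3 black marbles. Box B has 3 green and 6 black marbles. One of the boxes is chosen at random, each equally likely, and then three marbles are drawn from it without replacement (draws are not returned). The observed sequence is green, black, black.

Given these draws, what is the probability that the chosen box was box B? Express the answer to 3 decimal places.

The likelihood of the observed sequence under each hypothesis: P(data | box A) = (4/7)(3/6)(2/5) = 4/35; P(data | box B) = (3/9)(6/8)(5/7) = 5/28.
The prior-weighted likelihoods are 1/2 · 4/35 = 2/35, 1/2 · 5/28 = 5/56; with total 41/280.
Therefore the posterior P(box B | data) = (5/56) / (41/280) = 25/41.

0.610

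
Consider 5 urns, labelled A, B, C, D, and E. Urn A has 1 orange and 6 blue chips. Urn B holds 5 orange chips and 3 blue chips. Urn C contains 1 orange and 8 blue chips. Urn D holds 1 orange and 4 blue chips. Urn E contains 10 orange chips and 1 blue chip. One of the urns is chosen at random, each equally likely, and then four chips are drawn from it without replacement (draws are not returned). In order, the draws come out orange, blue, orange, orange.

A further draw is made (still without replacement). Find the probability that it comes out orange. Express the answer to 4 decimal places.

0.7295

Compute the likelihood of the observed sequence for each case: P(data | urn A) = (1/7)(6/6)(0/5) = 0; P(data | urn B) = (5/8)(3/7)(4/6)(3/5) = 0.10714; P(data | urn C) = (1/9)(8/8)(0/7) = 0; P(data | urn D) = (1/5)(4/4)(0/3) = 0; P(data | urn E) = (10/11)(1/10)(9/9)(8/8) = 0.090909.
Multiplying each by its prior: 1/5 · 0 = 0, 1/5 · 0.10714 = 0.021429, 1/5 · 0 = 0, 1/5 · 0 = 0, 1/5 · 0.090909 = 0.018182; these sum to 0.03961.
The posterior is then P(urn A | data) = 0, P(urn B | data) = 0.54098, P(urn C | data) = 0, P(urn D | data) = 0, P(urn E | data) = 0.45902.
The predictive probability is P(orange next | data) = (1/2)(0.54098) + (1)(0.45902) = 0.72951.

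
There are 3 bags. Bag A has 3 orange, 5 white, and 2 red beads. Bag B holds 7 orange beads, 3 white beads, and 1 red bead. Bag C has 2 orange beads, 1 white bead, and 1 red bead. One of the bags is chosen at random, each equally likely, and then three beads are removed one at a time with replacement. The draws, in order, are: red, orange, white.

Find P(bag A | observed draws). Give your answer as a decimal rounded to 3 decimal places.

The likelihood of the observed sequence under each hypothesis: P(data | bag A) = (2/10)(3/10)(5/10) = 0.03; P(data | bag B) = (1/11)(7/11)(3/11) = 0.015778; P(data | bag C) = (1/4)(2/4)(1/4) = 0.03125.
Multiplying each by its prior: 1/3 · 0.03 = 0.01, 1/3 · 0.015778 = 0.0052592, 1/3 · 0.03125 = 0.010417; these sum to 0.025676.
Therefore the posterior P(bag A | data) = (0.01) / (0.025676) = 0.38947.

0.389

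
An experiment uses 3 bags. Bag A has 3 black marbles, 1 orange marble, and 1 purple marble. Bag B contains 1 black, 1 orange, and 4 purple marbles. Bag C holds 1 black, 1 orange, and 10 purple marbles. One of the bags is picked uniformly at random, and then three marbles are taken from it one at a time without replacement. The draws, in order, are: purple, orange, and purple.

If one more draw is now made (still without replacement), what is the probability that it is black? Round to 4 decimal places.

0.2432

For each hypothesis, P(data | H) works out to: P(data | bag A) = (1/5)(1/4)(0/3) = 0; P(data | bag B) = (4/6)(1/5)(3/4) = 1/10; P(data | bag C) = (10/12)(1/11)(9/10) = 3/44.
Weighting by the prior gives 1/3 · 0 = 0, 1/3 · 1/10 = 1/30, 1/3 · 3/44 = 1/44; summing to 37/660.
Normalising, the posterior is P(bag A | data) = 0, P(bag B | data) = 22/37, P(bag C | data) = 15/37.
So P(black next | data) = Σ P(black next | H) P(H | data) = (1/3)(22/37) + (1/9)(15/37) = 9/37.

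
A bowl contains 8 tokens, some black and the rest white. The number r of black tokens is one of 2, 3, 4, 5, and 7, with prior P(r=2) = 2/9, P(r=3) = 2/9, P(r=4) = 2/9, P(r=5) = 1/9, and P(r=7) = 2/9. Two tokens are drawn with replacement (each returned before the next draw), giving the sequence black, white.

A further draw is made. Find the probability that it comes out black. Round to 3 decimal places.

The likelihood of the observed sequence under each hypothesis: P(data | r = 2) = (2/8)(6/8) = 3/16; P(data | r = 3) = (3/8)(5/8) = 15/64; P(data | r = 4) = (4/8)(4/8) = 1/4; P(data | r = 5) = (5/8)(3/8) = 15/64; P(data | r = 7) = (7/8)(1/8) = 7/64.
Multiplying each by its prior: 2/9 · 3/16 = 1/24, 2/9 · 15/64 = 5/96, 2/9 · 1/4 = 1/18, 1/9 · 15/64 = 5/192, 2/9 · 7/64 = 7/288; with total 115/576.
The posterior is then P(r = 2 | data) = 24/115, P(r = 3 | data) = 6/23, P(r = 4 | data) = 32/115, P(r = 5 | data) = 3/23, P(r = 7 | data) = 14/115.
So P(black next | data) = Σ P(black next | H) P(H | data) = (1/4)(24/115) + (3/8)(6/23) + (1/2)(32/115) + (5/8)(3/23) + (7/8)(14/115) = 439/920.

0.477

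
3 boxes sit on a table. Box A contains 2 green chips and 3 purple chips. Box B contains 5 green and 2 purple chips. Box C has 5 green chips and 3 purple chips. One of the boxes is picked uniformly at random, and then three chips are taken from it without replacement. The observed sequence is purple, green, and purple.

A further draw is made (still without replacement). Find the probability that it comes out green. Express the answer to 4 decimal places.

0.6502

Compute the likelihood of the observed sequence for each case: P(data | box A) = (3/5)(2/4)(2/3) = 0.2; P(data | box B) = (2/7)(5/6)(1/5) = 0.047619; P(data | box C) = (3/8)(5/7)(2/6) = 0.089286.
Multiplying each by its prior: 1/3 · 0.2 = 0.066667, 1/3 · 0.047619 = 0.015873, 1/3 · 0.089286 = 0.029762; summing to 0.1123.
Normalising, the posterior is P(box A | data) = 0.59364, P(box B | data) = 0.14134, P(box C | data) = 0.26502.
The predictive probability is P(green next | data) = (1/2)(0.59364) + (1)(0.14134) + (4/5)(0.26502) = 0.65018.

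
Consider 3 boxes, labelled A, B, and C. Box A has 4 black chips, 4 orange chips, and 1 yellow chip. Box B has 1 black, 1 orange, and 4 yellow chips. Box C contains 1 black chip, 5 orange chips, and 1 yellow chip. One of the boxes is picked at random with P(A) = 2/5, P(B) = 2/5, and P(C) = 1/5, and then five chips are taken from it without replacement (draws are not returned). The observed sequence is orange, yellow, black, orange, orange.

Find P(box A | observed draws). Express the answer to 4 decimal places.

0.3478

Compute the likelihood of the observed sequence for each case: P(data | box A) = (4/9)(1/8)(4/7)(3/6)(2/5) = 0.0063492; P(data | box B) = (1/6)(4/5)(1/4)(0/3) = 0; P(data | box C) = (5/7)(1/6)(1/5)(4/4)(3/3) = 0.02381.
Weighting by the prior gives 2/5 · 0.0063492 = 0.0025397, 2/5 · 0 = 0, 1/5 · 0.02381 = 0.0047619; summing to 0.0073016.
By Bayes' rule, P(box A | data) = (0.0025397) / (0.0073016) = 0.34783.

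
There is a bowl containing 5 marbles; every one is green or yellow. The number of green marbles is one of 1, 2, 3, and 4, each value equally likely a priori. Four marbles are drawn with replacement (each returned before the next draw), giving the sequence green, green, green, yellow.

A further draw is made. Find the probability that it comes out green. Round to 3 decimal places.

0.644

For each hypothesis, P(data | H) works out to: P(data | r = 1) = (1/5)(1/5)(1/5)(4/5) = 0.0064; P(data | r = 2) = (2/5)(2/5)(2/5)(3/5) = 0.0384; P(data | r = 3) = (3/5)(3/5)(3/5)(2/5) = 0.0864; P(data | r = 4) = (4/5)(4/5)(4/5)(1/5) = 0.1024.
The prior-weighted likelihoods are 1/4 · 0.0064 = 0.0016, 1/4 · 0.0384 = 0.0096, 1/4 · 0.0864 = 0.0216, 1/4 · 0.1024 = 0.0256; summing to 0.0584.
The posterior is then P(r = 1 | data) = 0.027397, P(r = 2 | data) = 0.16438, P(r = 3 | data) = 0.36986, P(r = 4 | data) = 0.43836.
The predictive probability is P(green next | data) = (1/5)(0.027397) + (2/5)(0.16438) + (3/5)(0.36986) + (4/5)(0.43836) = 0.64384.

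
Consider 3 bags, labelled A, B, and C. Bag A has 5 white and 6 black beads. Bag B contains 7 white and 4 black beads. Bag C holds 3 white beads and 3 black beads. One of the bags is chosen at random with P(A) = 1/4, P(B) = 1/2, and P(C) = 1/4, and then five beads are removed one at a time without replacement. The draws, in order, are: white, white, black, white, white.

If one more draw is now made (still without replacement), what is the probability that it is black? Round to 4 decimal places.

Under each hypothesis, the probability of the observed sequence is: P(data | bag A) = (5/11)(4/10)(6/9)(3/8)(2/7) = 1/77; P(data | bag B) = (7/11)(6/10)(4/9)(5/8)(4/7) = 2/33; P(data | bag C) = (3/6)(2/5)(3/4)(1/3)(0/2) = 0.
Multiplying each by its prior: 1/4 · 1/77 = 1/308, 1/2 · 2/33 = 1/33, 1/4 · 0 = 0; with total 31/924.
The posterior is then P(bag A | data) = 3/31, P(bag B | data) = 28/31, P(bag C | data) = 0.
So P(black next | data) = Σ P(black next | H) P(H | data) = (5/6)(3/31) + (1/2)(28/31) = 33/62.

0.5323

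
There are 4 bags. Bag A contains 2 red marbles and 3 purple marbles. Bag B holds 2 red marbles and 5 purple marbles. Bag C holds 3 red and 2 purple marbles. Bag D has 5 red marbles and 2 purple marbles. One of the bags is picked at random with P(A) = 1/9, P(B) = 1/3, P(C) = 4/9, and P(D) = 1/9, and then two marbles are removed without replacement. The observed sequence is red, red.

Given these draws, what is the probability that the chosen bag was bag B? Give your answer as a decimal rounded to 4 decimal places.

Compute the likelihood of the observed sequence for each case: P(data | bag A) = (2/5)(1/4) = 0.1; P(data | bag B) = (2/7)(1/6) = 0.047619; P(data | bag C) = (3/5)(2/4) = 0.3; P(data | bag D) = (5/7)(4/6) = 0.47619.
Multiplying each by its prior: 1/9 · 0.1 = 0.011111, 1/3 · 0.047619 = 0.015873, 4/9 · 0.3 = 0.13333, 1/9 · 0.47619 = 0.05291; summing to 0.21323.
So P(bag B | data) = (0.015873) / (0.21323) = 0.074442.

0.0744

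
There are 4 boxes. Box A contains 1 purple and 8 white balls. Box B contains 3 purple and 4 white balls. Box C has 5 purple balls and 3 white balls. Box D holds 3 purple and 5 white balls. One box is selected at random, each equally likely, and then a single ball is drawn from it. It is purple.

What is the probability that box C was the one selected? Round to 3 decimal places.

For each hypothesis, P(data | H) works out to: P(data | box A) = (1/9) = 1/9; P(data | box B) = (3/7) = 3/7; P(data | box C) = (5/8) = 5/8; P(data | box D) = (3/8) = 3/8.
The prior-weighted likelihoods are 1/4 · 1/9 = 1/36, 1/4 · 3/7 = 3/28, 1/4 · 5/8 = 5/32, 1/4 · 3/8 = 3/32; these sum to 97/252.
Therefore the posterior P(box C | data) = (5/32) / (97/252) = 315/776.

0.406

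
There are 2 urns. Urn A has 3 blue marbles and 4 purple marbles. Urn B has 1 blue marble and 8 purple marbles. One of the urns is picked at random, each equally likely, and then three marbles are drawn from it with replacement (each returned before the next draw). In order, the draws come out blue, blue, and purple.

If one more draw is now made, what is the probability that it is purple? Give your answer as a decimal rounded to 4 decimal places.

0.6015

For each hypothesis, P(data | H) works out to: P(data | urn A) = (3/7)(3/7)(4/7) = 0.10496; P(data | urn B) = (1/9)(1/9)(8/9) = 0.010974.
Multiplying each by its prior: 1/2 · 0.10496 = 0.052478, 1/2 · 0.010974 = 0.005487; these sum to 0.057965.
Normalising, the posterior is P(urn A | data) = 0.90534, P(urn B | data) = 0.09466.
So P(purple next | data) = Σ P(purple next | H) P(H | data) = (4/7)(0.90534) + (8/9)(0.09466) = 0.60148.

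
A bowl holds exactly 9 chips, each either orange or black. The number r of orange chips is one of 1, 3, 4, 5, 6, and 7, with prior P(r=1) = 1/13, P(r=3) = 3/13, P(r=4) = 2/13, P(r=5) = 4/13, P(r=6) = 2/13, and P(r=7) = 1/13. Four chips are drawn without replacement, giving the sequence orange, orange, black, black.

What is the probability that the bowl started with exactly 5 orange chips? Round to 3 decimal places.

The likelihood of the observed sequence under each hypothesis: P(data | r = 1) = (1/9)(0/8) = 0; P(data | r = 3) = (3/9)(2/8)(6/7)(5/6) = 0.059524; P(data | r = 4) = (4/9)(3/8)(5/7)(4/6) = 0.079365; P(data | r = 5) = (5/9)(4/8)(4/7)(3/6) = 0.079365; P(data | r = 6) = (6/9)(5/8)(3/7)(2/6) = 0.059524; P(data | r = 7) = (7/9)(6/8)(2/7)(1/6) = 0.027778.
Weighting by the prior gives 1/13 · 0 = 0, 3/13 · 0.059524 = 0.013736, 2/13 · 0.079365 = 0.01221, 4/13 · 0.079365 = 0.02442, 2/13 · 0.059524 = 0.0091575, 1/13 · 0.027778 = 0.0021368; with total 0.061661.
Therefore the posterior P(r = 5 | data) = (0.02442) / (0.061661) = 0.39604.

0.396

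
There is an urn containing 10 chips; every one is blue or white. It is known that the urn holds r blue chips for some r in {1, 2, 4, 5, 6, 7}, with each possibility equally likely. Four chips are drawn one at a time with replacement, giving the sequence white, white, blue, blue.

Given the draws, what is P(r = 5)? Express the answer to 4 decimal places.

0.2446

For each hypothesis, P(data | H) works out to: P(data | r = 1) = (9/10)(9/10)(1/10)(1/10) = 0.0081; P(data | r = 2) = (8/10)(8/10)(2/10)(2/10) = 0.0256; P(data | r = 4) = (6/10)(6/10)(4/10)(4/10) = 0.0576; P(data | r = 5) = (5/10)(5/10)(5/10)(5/10) = 0.0625; P(data | r = 6) = (4/10)(4/10)(6/10)(6/10) = 0.0576; P(data | r = 7) = (3/10)(3/10)(7/10)(7/10) = 0.0441.
The prior-weighted likelihoods are 1/6 · 0.0081 = 0.00135, 1/6 · 0.0256 = 0.0042667, 1/6 · 0.0576 = 0.0096, 1/6 · 0.0625 = 0.010417, 1/6 · 0.0576 = 0.0096, 1/6 · 0.0441 = 0.00735; these sum to 0.042583.
So P(r = 5 | data) = (0.010417) / (0.042583) = 0.24462.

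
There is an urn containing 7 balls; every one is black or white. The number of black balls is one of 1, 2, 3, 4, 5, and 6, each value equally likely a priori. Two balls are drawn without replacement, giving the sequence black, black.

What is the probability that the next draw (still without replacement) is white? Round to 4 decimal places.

Under each hypothesis, the probability of the observed sequence is: P(data | r = 1) = (1/7)(0/6) = 0; P(data | r = 2) = (2/7)(1/6) = 1/21; P(data | r = 3) = (3/7)(2/6) = 1/7; P(data | r = 4) = (4/7)(3/6) = 2/7; P(data | r = 5) = (5/7)(4/6) = 10/21; P(data | r = 6) = (6/7)(5/6) = 5/7.
Multiplying each by its prior: 1/6 · 0 = 0, 1/6 · 1/21 = 1/126, 1/6 · 1/7 = 1/42, 1/6 · 2/7 = 1/21, 1/6 · 10/21 = 5/63, 1/6 · 5/7 = 5/42; these sum to 5/18.
Normalising, the posterior is P(r = 1 | data) = 0, P(r = 2 | data) = 1/35, P(r = 3 | data) = 3/35, P(r = 4 | data) = 6/35, P(r = 5 | data) = 2/7, P(r = 6 | data) = 3/7.
The predictive probability is P(white next | data) = (1)(1/35) + (4/5)(3/35) + (3/5)(6/35) + (2/5)(2/7) + (1/5)(3/7) = 2/5.

0.4000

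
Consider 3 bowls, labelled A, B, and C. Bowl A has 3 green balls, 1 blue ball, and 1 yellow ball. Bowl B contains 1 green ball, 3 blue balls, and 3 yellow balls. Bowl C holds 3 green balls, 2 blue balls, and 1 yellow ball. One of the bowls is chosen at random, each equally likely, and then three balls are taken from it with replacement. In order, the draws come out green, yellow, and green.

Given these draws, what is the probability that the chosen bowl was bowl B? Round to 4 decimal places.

0.0714

For each hypothesis, P(data | H) works out to: P(data | bowl A) = (3/5)(1/5)(3/5) = 0.072; P(data | bowl B) = (1/7)(3/7)(1/7) = 0.0087464; P(data | bowl C) = (3/6)(1/6)(3/6) = 0.041667.
Multiplying each by its prior: 1/3 · 0.072 = 0.024, 1/3 · 0.0087464 = 0.0029155, 1/3 · 0.041667 = 0.013889; summing to 0.040804.
So P(bowl B | data) = (0.0029155) / (0.040804) = 0.07145.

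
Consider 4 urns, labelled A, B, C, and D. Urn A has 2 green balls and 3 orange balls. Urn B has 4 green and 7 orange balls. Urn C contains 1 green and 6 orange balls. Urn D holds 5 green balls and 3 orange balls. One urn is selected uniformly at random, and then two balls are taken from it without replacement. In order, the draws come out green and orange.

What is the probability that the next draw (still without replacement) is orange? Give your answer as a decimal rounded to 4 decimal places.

The likelihood of the observed sequence under each hypothesis: P(data | urn A) = (2/5)(3/4) = 0.3; P(data | urn B) = (4/11)(7/10) = 0.25455; P(data | urn C) = (1/7)(6/6) = 0.14286; P(data | urn D) = (5/8)(3/7) = 0.26786.
Weighting by the prior gives 1/4 · 0.3 = 0.075, 1/4 · 0.25455 = 0.063636, 1/4 · 0.14286 = 0.035714, 1/4 · 0.26786 = 0.066964; summing to 0.24131.
The posterior is then P(urn A | data) = 0.3108, P(urn B | data) = 0.26371, P(urn C | data) = 0.148, P(urn D | data) = 0.2775.
So P(orange next | data) = Σ P(orange next | H) P(H | data) = (2/3)(0.3108) + (2/3)(0.26371) + (1)(0.148) + (1/3)(0.2775) = 0.6235.

0.6235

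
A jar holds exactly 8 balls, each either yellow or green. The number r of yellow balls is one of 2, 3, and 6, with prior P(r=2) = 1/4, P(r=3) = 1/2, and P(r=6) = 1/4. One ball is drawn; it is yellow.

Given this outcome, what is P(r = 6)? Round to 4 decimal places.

0.4286

Under each hypothesis, the probability of this draw is: P(data | r = 2) = (2/8) = 1/4; P(data | r = 3) = (3/8) = 3/8; P(data | r = 6) = (6/8) = 3/4.
Weighting by the prior gives 1/4 · 1/4 = 1/16, 1/2 · 3/8 = 3/16, 1/4 · 3/4 = 3/16; with total 7/16.
Hence P(r = 6 | data) = (3/16) / (7/16) = 3/7.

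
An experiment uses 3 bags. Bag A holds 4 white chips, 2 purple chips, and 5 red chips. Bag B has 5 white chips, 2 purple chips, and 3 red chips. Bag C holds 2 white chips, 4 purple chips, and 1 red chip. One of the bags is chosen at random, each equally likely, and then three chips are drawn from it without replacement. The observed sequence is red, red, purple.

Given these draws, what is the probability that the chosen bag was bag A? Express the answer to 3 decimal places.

For each hypothesis, P(data | H) works out to: P(data | bag A) = (5/11)(4/10)(2/9) = 0.040404; P(data | bag B) = (3/10)(2/9)(2/8) = 0.016667; P(data | bag C) = (1/7)(0/6) = 0.
Multiplying each by its prior: 1/3 · 0.040404 = 0.013468, 1/3 · 0.016667 = 0.0055556, 1/3 · 0 = 0; these sum to 0.019024.
By Bayes' rule, P(bag A | data) = (0.013468) / (0.019024) = 0.70796.

0.708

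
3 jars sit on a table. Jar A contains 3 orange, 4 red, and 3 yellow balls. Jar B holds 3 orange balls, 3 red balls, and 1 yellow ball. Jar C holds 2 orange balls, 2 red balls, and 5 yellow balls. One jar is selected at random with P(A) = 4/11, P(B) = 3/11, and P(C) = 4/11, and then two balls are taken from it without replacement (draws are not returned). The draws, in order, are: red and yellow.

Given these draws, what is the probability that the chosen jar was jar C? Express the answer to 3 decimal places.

0.426

For each hypothesis, P(data | H) works out to: P(data | jar A) = (4/10)(3/9) = 0.13333; P(data | jar B) = (3/7)(1/6) = 0.071429; P(data | jar C) = (2/9)(5/8) = 0.13889.
The prior-weighted likelihoods are 4/11 · 0.13333 = 0.048485, 3/11 · 0.071429 = 0.019481, 4/11 · 0.13889 = 0.050505; summing to 0.11847.
Therefore the posterior P(jar C | data) = (0.050505) / (0.11847) = 0.42631.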